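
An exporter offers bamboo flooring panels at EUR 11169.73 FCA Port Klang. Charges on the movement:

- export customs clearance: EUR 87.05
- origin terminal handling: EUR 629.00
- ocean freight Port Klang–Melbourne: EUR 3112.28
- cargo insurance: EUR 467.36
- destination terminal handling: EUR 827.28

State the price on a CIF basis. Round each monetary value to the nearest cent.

CIF price: EUR 15378.37

Not relevant to the conversion: export clearance — on the seller under both FCA and CIF; already in the FCA price and stays in the CIF price. destination terminal — on the buyer under both terms; not part of either seller's price.
From FCA to CIF, the seller additionally bears: origin terminal, freight, insurance.
CIF price = 11169.73 + 629.00 + 3112.28 + 467.36 = 15378.37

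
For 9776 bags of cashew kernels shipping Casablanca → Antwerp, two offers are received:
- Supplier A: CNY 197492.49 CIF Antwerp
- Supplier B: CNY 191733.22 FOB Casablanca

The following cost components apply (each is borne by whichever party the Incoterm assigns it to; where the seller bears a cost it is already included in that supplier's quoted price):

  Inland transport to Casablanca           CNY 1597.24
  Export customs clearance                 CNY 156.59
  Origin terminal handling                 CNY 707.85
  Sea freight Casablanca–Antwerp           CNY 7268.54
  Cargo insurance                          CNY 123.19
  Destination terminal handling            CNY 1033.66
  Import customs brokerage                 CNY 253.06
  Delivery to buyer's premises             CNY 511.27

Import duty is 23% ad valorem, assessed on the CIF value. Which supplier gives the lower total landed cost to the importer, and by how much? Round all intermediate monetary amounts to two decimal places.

Supplier A (CIF):
The CIF price already equals the CIF value: 197492.49
Import duty = 197492.49 × 23% = 45423.27
Buyer bears (A): 1033.66 + 253.06 + 511.27 = 1797.99
Landed cost (A) = invoice 197492.49 + 1797.99 + duty 45423.27 = 244713.75
Supplier B (FOB):
CIF value = FOB price + freight + insurance = 191733.22 + 7268.54 + 123.19 = 199124.95
Import duty = 199124.95 × 23% = 45798.74
Buyer bears (B): 7268.54 + 123.19 + 1033.66 + 253.06 + 511.27 = 9189.72
Landed cost (B) = invoice 191733.22 + 9189.72 + duty 45798.74 = 246721.68
Difference = |244713.75 − 246721.68| = 2007.93

Supplier A is cheaper by CNY 2007.93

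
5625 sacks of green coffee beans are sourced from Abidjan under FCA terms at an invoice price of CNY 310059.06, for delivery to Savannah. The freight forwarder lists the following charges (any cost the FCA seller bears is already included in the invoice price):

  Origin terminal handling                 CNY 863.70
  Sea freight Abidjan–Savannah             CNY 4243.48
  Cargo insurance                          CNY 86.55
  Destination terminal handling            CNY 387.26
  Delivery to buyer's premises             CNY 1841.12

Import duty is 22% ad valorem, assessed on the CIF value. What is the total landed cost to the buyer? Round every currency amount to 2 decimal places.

FCA: the seller delivers export-cleared goods to the carrier; the buyer bears costs from that point.
CIF value = FCA price + origin terminal + freight + insurance = 310059.06 + 863.70 + 4243.48 + 86.55 = 315252.79
Import duty = 315252.79 × 22% = 69355.61
Buyer bears: origin terminal 863.70 + freight 4243.48 + insurance 86.55 + destination terminal 387.26 + delivery 1841.12 + duty 69355.61 = 76777.72
Landed cost = invoice 310059.06 + 76777.72 = 386836.78

Total landed cost: CNY 386836.78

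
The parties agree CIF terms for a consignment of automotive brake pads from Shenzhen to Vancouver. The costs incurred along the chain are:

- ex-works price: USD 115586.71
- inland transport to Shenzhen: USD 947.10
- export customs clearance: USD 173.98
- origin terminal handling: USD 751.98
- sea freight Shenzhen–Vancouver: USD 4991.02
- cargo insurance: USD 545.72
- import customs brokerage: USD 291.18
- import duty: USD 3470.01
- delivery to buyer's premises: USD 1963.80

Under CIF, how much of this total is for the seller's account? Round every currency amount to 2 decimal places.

Seller's account: USD 122996.51

CIF: the seller pays costs through ocean freight and marine insurance to the destination port.
Seller's account: goods 115586.71 + inland to port 947.10 + export clearance 173.98 + origin terminal 751.98 + freight 4991.02 + insurance 545.72 = 122996.51
Buyer's account: brokerage 291.18 + duty 3470.01 + delivery 1963.80 = 5724.99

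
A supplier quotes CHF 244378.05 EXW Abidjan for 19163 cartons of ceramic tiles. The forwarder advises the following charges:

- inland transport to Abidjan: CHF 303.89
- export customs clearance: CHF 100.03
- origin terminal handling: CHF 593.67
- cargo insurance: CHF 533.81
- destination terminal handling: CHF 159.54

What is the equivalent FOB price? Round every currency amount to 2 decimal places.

FOB price: CHF 245375.64

Not relevant to the conversion: insurance, destination terminal — on the buyer under both terms; not part of either seller's price.
From EXW to FOB, the seller additionally bears: inland to port, export clearance, origin terminal.
FOB price = 244378.05 + 303.89 + 100.03 + 593.67 = 245375.64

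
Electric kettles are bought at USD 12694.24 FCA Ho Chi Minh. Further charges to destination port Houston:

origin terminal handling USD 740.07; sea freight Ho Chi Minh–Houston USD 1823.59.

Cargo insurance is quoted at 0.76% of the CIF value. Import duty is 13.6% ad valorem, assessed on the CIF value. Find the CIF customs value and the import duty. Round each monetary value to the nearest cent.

CIF value: USD 15374.75; import duty: USD 2090.97

Let C be the CIF value. C = FCA price + pre-shipment costs + freight + 0.76% × C
C − 0.76% × C = 12694.24 + 740.07 + 1823.59
0.9924 × C = 15257.90
C = 15257.90 / 0.9924 = 15374.75
Insurance premium = 0.76% × 15374.75 = 116.85
Import duty = 15374.75 × 13.6% = 2090.97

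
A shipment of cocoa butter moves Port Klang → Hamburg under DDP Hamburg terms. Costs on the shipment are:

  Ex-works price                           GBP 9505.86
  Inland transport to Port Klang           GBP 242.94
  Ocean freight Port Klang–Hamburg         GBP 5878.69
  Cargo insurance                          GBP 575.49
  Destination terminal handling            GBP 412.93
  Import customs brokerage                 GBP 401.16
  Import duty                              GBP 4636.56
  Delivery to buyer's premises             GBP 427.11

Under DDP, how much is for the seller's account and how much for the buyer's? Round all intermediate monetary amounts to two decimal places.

DDP: the seller bears all costs including import duty.
Seller's account: goods 9505.86 + inland to port 242.94 + freight 5878.69 + insurance 575.49 + destination terminal 412.93 + brokerage 401.16 + duty 4636.56 + delivery 427.11 = 22080.74
Buyer's account: 0.00

Seller: GBP 22080.74; buyer: GBP 0.00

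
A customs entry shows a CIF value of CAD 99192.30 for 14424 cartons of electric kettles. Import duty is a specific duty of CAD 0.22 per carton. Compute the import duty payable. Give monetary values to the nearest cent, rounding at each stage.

Import duty: CAD 3173.28

Import duty = 14424 × 0.22 = 3173.28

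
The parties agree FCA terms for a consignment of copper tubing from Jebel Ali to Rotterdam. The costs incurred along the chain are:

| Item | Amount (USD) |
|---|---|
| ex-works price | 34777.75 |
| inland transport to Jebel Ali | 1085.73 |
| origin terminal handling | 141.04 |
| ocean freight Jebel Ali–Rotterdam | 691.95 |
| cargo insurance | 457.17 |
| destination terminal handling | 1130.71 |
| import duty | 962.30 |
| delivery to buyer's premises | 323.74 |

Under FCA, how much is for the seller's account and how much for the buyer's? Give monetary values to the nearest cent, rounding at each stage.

Seller: USD 35863.48; buyer: USD 3706.91

FCA: the seller delivers export-cleared goods to the carrier; the buyer bears costs from that point.
Seller's account: goods 34777.75 + inland to port 1085.73 = 35863.48
Buyer's account: origin terminal 141.04 + freight 691.95 + insurance 457.17 + destination terminal 1130.71 + duty 962.30 + delivery 323.74 = 3706.91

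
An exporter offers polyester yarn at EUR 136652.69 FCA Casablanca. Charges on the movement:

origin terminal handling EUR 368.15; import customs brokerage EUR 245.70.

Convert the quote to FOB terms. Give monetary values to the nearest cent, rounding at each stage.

Not relevant to the conversion: brokerage — on the buyer under both terms; not part of either seller's price.
From FCA to FOB, the seller additionally bears: origin terminal.
FOB price = 136652.69 + 368.15 = 137020.84

FOB price: EUR 137020.84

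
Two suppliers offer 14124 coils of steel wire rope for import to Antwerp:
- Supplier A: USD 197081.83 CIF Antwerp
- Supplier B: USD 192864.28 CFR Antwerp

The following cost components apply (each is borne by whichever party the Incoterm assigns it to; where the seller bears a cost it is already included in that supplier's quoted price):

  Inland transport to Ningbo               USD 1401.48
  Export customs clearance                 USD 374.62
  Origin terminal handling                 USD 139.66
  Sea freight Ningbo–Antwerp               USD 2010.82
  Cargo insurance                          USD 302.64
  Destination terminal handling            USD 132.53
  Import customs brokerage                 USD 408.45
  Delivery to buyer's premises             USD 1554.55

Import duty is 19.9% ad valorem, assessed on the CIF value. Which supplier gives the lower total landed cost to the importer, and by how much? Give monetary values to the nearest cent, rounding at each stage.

Supplier A (CIF):
The CIF price already equals the CIF value: 197081.83
Import duty = 197081.83 × 19.9% = 39219.28
Buyer bears (A): 132.53 + 408.45 + 1554.55 = 2095.53
Landed cost (A) = invoice 197081.83 + 2095.53 + duty 39219.28 = 238396.64
Supplier B (CFR):
CIF value = CFR price + insurance = 192864.28 + 302.64 = 193166.92
Import duty = 193166.92 × 19.9% = 38440.22
Buyer bears (B): 302.64 + 132.53 + 408.45 + 1554.55 = 2398.17
Landed cost (B) = invoice 192864.28 + 2398.17 + duty 38440.22 = 233702.67
Difference = |238396.64 − 233702.67| = 4693.97

Supplier B is cheaper by USD 4693.97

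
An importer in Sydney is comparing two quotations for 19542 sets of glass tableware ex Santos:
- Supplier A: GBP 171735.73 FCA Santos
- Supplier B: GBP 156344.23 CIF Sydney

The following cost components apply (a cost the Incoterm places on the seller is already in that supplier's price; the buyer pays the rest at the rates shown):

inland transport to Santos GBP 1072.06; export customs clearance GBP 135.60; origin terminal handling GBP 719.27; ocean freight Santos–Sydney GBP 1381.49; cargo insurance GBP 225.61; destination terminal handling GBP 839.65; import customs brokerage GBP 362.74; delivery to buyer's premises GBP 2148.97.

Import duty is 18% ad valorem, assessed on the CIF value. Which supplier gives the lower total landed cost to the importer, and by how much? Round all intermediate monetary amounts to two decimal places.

Supplier A (FCA):
CIF value = FCA price + origin terminal + freight + insurance = 171735.73 + 719.27 + 1381.49 + 225.61 = 174062.10
Import duty = 174062.10 × 18% = 31331.18
Buyer bears (A): 719.27 + 1381.49 + 225.61 + 839.65 + 362.74 + 2148.97 = 5677.73
Landed cost (A) = invoice 171735.73 + 5677.73 + duty 31331.18 = 208744.64
Supplier B (CIF):
The CIF price already equals the CIF value: 156344.23
Import duty = 156344.23 × 18% = 28141.96
Buyer bears (B): 839.65 + 362.74 + 2148.97 = 3351.36
Landed cost (B) = invoice 156344.23 + 3351.36 + duty 28141.96 = 187837.55
Difference = |208744.64 − 187837.55| = 20907.09

Supplier B is cheaper by GBP 20907.09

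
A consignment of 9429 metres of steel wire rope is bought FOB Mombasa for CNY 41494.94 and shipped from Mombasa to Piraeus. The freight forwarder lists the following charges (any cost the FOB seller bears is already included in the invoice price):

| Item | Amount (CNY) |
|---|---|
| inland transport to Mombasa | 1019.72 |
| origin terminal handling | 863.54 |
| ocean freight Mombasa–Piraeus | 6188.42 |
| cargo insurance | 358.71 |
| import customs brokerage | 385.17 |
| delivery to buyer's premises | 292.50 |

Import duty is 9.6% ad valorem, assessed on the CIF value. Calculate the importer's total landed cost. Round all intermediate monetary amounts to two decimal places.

FOB: the seller bears costs until goods are on board at the origin port; the buyer bears freight, insurance and all costs thereafter.
Already in the invoice (seller's account under FOB): inland to port, origin terminal — exclude.
CIF value = FOB price + freight + insurance = 41494.94 + 6188.42 + 358.71 = 48042.07
Import duty = 48042.07 × 9.6% = 4612.04
Buyer bears: freight 6188.42 + insurance 358.71 + brokerage 385.17 + delivery 292.50 + duty 4612.04 = 11836.84
Landed cost = invoice 41494.94 + 11836.84 = 53331.78

Total landed cost: CNY 53331.78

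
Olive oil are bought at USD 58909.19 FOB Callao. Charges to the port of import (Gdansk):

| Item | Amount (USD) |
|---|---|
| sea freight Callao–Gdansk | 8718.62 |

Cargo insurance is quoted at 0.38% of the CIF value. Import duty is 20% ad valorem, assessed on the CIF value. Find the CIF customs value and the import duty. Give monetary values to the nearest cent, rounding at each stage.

Let C be the CIF value. C = FOB price + freight + 0.38% × C
C − 0.38% × C = 58909.19 + 8718.62
0.9962 × C = 67627.81
C = 67627.81 / 0.9962 = 67885.78
Insurance premium = 0.38% × 67885.78 = 257.97
Import duty = 67885.78 × 20% = 13577.16

CIF value: USD 67885.78; import duty: USD 13577.16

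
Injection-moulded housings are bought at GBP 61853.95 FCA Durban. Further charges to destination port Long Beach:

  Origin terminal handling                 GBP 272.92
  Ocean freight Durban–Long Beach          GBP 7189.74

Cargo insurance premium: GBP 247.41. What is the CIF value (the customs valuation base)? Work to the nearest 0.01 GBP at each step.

CIF value: GBP 69564.02

CIF = FCA price + pre-shipment costs + freight + insurance
CIF = 61853.95 + 272.92 + 7189.74 + 247.41 = 69564.02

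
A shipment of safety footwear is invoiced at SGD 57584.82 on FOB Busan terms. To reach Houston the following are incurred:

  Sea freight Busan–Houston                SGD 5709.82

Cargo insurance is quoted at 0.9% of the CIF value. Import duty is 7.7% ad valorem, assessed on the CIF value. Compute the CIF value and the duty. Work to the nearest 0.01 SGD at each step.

CIF value: SGD 63869.47; import duty: SGD 4917.95

Let C be the CIF value. C = FOB price + freight + 0.9% × C
C − 0.9% × C = 57584.82 + 5709.82
0.991 × C = 63294.64
C = 63294.64 / 0.991 = 63869.47
Insurance premium = 0.9% × 63869.47 = 574.83
Import duty = 63869.47 × 7.7% = 4917.95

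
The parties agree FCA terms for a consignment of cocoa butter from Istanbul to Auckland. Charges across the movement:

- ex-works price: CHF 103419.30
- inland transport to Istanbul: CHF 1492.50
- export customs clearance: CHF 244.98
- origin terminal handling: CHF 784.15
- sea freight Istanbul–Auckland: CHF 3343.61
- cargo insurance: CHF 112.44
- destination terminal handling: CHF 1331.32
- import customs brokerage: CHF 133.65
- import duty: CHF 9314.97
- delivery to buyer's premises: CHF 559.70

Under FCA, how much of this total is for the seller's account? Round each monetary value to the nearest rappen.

FCA: the seller delivers export-cleared goods to the carrier; the buyer bears costs from that point.
Seller's account: goods 103419.30 + inland to port 1492.50 + export clearance 244.98 = 105156.78
Buyer's account: origin terminal 784.15 + freight 3343.61 + insurance 112.44 + destination terminal 1331.32 + brokerage 133.65 + duty 9314.97 + delivery 559.70 = 15579.84

Seller's account: CHF 105156.78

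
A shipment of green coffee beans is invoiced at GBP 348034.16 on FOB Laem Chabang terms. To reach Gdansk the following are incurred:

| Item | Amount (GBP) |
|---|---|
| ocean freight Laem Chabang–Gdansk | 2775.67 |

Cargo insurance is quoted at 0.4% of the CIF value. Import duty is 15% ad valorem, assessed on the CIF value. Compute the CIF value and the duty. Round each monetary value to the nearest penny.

Let C be the CIF value. C = FOB price + freight + 0.4% × C
C − 0.4% × C = 348034.16 + 2775.67
0.996 × C = 350809.83
C = 350809.83 / 0.996 = 352218.70
Insurance premium = 0.4% × 352218.70 = 1408.87
Import duty = 352218.70 × 15% = 52832.81

CIF value: GBP 352218.70; import duty: GBP 52832.81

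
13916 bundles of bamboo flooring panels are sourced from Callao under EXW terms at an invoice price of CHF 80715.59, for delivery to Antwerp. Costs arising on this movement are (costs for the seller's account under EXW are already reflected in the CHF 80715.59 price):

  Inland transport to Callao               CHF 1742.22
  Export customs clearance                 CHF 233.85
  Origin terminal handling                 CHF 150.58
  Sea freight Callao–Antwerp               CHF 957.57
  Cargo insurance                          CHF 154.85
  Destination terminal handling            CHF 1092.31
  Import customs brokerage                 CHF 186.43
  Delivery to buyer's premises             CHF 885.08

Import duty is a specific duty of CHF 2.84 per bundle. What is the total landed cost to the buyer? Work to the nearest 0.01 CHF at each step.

Total landed cost: CHF 125639.92

EXW: the seller makes goods available at their premises; the buyer bears all onward costs.
CIF value = EXW price + inland to port + export clearance + origin terminal + freight + insurance = 80715.59 + 1742.22 + 233.85 + 150.58 + 957.57 + 154.85 = 83954.66
Import duty = 13916 × 2.84 = 39521.44
Buyer bears: inland to port 1742.22 + export clearance 233.85 + origin terminal 150.58 + freight 957.57 + insurance 154.85 + destination terminal 1092.31 + brokerage 186.43 + delivery 885.08 + duty 39521.44 = 44924.33
Landed cost = invoice 80715.59 + 44924.33 = 125639.92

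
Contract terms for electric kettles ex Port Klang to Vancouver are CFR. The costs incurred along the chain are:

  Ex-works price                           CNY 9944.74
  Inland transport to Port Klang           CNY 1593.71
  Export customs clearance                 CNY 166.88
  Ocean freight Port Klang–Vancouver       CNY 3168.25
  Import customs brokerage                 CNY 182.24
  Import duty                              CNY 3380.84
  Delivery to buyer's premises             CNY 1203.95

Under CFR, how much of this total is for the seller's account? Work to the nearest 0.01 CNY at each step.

Seller's account: CNY 14873.58

CFR: the seller pays costs through ocean freight to the destination port, but not insurance.
Seller's account: goods 9944.74 + inland to port 1593.71 + export clearance 166.88 + freight 3168.25 = 14873.58
Buyer's account: brokerage 182.24 + duty 3380.84 + delivery 1203.95 = 4767.03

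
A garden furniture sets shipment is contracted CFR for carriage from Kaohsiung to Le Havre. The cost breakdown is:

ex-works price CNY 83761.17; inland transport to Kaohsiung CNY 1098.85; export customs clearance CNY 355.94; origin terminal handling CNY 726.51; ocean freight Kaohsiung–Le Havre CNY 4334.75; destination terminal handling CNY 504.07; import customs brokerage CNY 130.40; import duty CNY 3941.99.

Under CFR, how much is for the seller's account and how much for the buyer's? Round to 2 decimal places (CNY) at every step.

Seller: CNY 90277.22; buyer: CNY 4576.46

CFR: the seller pays costs through ocean freight to the destination port, but not insurance.
Seller's account: goods 83761.17 + inland to port 1098.85 + export clearance 355.94 + origin terminal 726.51 + freight 4334.75 = 90277.22
Buyer's account: destination terminal 504.07 + brokerage 130.40 + duty 3941.99 = 4576.46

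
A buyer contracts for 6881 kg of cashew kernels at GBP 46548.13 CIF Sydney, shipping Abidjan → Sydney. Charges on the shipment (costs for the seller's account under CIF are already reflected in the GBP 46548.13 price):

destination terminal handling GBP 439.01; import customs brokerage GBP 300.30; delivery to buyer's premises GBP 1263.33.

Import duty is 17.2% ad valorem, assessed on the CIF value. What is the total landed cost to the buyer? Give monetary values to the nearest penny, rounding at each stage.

Total landed cost: GBP 56557.05

CIF: the seller pays costs through ocean freight and marine insurance to the destination port.
The CIF price already equals the CIF value: 46548.13
Import duty = 46548.13 × 17.2% = 8006.28
Buyer bears: destination terminal 439.01 + brokerage 300.30 + delivery 1263.33 + duty 8006.28 = 10008.92
Landed cost = invoice 46548.13 + 10008.92 = 56557.05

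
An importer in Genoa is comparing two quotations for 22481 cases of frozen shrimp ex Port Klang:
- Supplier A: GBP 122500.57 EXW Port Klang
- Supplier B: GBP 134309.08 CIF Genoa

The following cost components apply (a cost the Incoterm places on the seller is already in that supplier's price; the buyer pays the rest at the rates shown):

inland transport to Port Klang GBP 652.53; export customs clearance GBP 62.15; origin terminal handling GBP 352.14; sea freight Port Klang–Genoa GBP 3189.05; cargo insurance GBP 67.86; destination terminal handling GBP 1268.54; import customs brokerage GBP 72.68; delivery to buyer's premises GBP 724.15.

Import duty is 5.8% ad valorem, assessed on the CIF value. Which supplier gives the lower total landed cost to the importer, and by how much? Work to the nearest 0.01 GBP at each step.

Supplier A is cheaper by GBP 7918.90

Supplier A (EXW):
CIF value = EXW price + inland to port + export clearance + origin terminal + freight + insurance = 122500.57 + 652.53 + 62.15 + 352.14 + 3189.05 + 67.86 = 126824.30
Import duty = 126824.30 × 5.8% = 7355.81
Buyer bears (A): 652.53 + 62.15 + 352.14 + 3189.05 + 67.86 + 1268.54 + 72.68 + 724.15 = 6389.10
Landed cost (A) = invoice 122500.57 + 6389.10 + duty 7355.81 = 136245.48
Supplier B (CIF):
The CIF price already equals the CIF value: 134309.08
Import duty = 134309.08 × 5.8% = 7789.93
Buyer bears (B): 1268.54 + 72.68 + 724.15 = 2065.37
Landed cost (B) = invoice 134309.08 + 2065.37 + duty 7789.93 = 144164.38
Difference = |136245.48 − 144164.38| = 7918.90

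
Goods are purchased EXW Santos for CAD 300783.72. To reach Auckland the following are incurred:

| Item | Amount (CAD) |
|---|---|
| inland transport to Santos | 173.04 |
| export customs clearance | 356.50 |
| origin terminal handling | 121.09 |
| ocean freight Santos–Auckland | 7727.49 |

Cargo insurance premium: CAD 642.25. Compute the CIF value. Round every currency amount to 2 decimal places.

CIF = EXW price + pre-shipment costs + freight + insurance
CIF = 300783.72 + 173.04 + 356.50 + 121.09 + 7727.49 + 642.25 = 309804.09

CIF value: CAD 309804.09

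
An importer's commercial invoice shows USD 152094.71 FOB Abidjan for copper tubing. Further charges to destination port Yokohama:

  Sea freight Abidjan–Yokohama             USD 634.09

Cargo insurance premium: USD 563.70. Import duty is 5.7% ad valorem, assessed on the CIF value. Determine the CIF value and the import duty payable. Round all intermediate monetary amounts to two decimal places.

CIF value: USD 153292.50; import duty: USD 8737.67

CIF = FOB price + freight + insurance
CIF = 152094.71 + 634.09 + 563.70 = 153292.50
Import duty = 153292.50 × 5.7% = 8737.67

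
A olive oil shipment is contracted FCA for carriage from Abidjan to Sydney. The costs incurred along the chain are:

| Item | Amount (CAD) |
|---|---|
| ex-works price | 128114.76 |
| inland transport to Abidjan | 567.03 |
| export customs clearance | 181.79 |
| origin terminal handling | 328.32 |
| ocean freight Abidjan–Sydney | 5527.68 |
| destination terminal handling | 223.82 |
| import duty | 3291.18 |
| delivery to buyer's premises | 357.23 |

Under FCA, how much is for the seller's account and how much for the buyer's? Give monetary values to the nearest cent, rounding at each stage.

Seller: CAD 128863.58; buyer: CAD 9728.23

FCA: the seller delivers export-cleared goods to the carrier; the buyer bears costs from that point.
Seller's account: goods 128114.76 + inland to port 567.03 + export clearance 181.79 = 128863.58
Buyer's account: origin terminal 328.32 + freight 5527.68 + destination terminal 223.82 + duty 3291.18 + delivery 357.23 = 9728.23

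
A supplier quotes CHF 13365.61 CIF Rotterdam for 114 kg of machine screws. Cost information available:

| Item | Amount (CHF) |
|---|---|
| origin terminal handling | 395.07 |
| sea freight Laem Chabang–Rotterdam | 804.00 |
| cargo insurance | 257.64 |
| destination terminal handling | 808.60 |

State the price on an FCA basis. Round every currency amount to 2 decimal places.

FCA price: CHF 11908.90

Not relevant to the conversion: destination terminal — on the buyer under both terms; not part of either seller's price.
From CIF to FCA, the seller no longer bears: origin terminal, freight, insurance.
FCA price = 13365.61 − 395.07 − 804.00 − 257.64 = 11908.90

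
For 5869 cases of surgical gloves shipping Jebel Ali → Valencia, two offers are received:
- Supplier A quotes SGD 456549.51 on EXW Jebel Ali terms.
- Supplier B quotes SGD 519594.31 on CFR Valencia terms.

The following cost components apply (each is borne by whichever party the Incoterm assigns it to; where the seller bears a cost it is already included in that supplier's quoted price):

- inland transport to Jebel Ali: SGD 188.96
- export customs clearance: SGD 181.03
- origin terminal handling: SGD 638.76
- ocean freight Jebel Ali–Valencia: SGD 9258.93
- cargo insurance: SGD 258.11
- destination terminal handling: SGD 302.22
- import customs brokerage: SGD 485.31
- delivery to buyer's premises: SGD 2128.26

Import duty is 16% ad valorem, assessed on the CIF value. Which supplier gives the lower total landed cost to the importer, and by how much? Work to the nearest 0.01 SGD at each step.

Supplier A (EXW):
CIF value = EXW price + inland to port + export clearance + origin terminal + freight + insurance = 456549.51 + 188.96 + 181.03 + 638.76 + 9258.93 + 258.11 = 467075.30
Import duty = 467075.30 × 16% = 74732.05
Buyer bears (A): 188.96 + 181.03 + 638.76 + 9258.93 + 258.11 + 302.22 + 485.31 + 2128.26 = 13441.58
Landed cost (A) = invoice 456549.51 + 13441.58 + duty 74732.05 = 544723.14
Supplier B (CFR):
CIF value = CFR price + insurance = 519594.31 + 258.11 = 519852.42
Import duty = 519852.42 × 16% = 83176.39
Buyer bears (B): 258.11 + 302.22 + 485.31 + 2128.26 = 3173.90
Landed cost (B) = invoice 519594.31 + 3173.90 + duty 83176.39 = 605944.60
Difference = |544723.14 − 605944.60| = 61221.46

Supplier A is cheaper by SGD 61221.46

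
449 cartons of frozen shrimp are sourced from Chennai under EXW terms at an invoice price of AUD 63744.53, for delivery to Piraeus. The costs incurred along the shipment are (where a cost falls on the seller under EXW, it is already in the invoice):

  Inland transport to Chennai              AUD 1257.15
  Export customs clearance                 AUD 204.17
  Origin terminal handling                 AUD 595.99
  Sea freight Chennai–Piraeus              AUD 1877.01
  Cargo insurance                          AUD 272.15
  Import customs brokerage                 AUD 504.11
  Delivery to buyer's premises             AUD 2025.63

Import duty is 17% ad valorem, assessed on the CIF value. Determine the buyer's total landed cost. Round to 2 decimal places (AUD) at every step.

Total landed cost: AUD 82032.41

EXW: the seller makes goods available at their premises; the buyer bears all onward costs.
CIF value = EXW price + inland to port + export clearance + origin terminal + freight + insurance = 63744.53 + 1257.15 + 204.17 + 595.99 + 1877.01 + 272.15 = 67951.00
Import duty = 67951.00 × 17% = 11551.67
Buyer bears: inland to port 1257.15 + export clearance 204.17 + origin terminal 595.99 + freight 1877.01 + insurance 272.15 + brokerage 504.11 + delivery 2025.63 + duty 11551.67 = 18287.88
Landed cost = invoice 63744.53 + 18287.88 = 82032.41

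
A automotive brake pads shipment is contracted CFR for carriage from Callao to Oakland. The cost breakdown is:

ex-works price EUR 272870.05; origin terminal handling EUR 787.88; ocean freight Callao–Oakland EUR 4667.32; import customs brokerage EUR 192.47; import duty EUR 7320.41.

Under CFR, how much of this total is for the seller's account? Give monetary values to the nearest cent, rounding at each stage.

Seller's account: EUR 278325.25

CFR: the seller pays costs through ocean freight to the destination port, but not insurance.
Seller's account: goods 272870.05 + origin terminal 787.88 + freight 4667.32 = 278325.25
Buyer's account: brokerage 192.47 + duty 7320.41 = 7512.88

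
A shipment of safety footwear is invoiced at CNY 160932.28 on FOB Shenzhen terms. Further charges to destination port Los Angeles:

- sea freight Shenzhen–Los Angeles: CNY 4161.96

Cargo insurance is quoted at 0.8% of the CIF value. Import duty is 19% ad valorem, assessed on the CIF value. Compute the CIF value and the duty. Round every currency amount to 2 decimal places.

Let C be the CIF value. C = FOB price + freight + 0.8% × C
C − 0.8% × C = 160932.28 + 4161.96
0.992 × C = 165094.24
C = 165094.24 / 0.992 = 166425.65
Insurance premium = 0.8% × 166425.65 = 1331.41
Import duty = 166425.65 × 19% = 31620.87

CIF value: CNY 166425.65; import duty: CNY 31620.87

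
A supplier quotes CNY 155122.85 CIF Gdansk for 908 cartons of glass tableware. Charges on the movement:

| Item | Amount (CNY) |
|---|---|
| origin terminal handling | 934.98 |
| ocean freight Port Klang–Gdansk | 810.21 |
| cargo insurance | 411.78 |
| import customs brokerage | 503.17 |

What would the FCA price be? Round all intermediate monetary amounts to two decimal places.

Not relevant to the conversion: brokerage — on the buyer under both terms; not part of either seller's price.
From CIF to FCA, the seller no longer bears: origin terminal, freight, insurance.
FCA price = 155122.85 − 934.98 − 810.21 − 411.78 = 152965.88

FCA price: CNY 152965.88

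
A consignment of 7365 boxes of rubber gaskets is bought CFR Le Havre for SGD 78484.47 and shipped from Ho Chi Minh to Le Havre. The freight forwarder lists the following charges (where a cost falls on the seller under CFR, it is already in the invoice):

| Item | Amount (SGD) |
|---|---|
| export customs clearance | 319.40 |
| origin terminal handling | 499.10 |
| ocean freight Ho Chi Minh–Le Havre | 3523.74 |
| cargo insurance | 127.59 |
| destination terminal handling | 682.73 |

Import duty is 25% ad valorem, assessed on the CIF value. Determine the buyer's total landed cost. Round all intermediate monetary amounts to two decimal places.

Total landed cost: SGD 98947.81

CFR: the seller pays costs through ocean freight to the destination port, but not insurance.
Already in the invoice (seller's account under CFR): export clearance, origin terminal, freight — exclude.
CIF value = CFR price + insurance = 78484.47 + 127.59 = 78612.06
Import duty = 78612.06 × 25% = 19653.02
Buyer bears: insurance 127.59 + destination terminal 682.73 + duty 19653.02 = 20463.34
Landed cost = invoice 78484.47 + 20463.34 = 98947.81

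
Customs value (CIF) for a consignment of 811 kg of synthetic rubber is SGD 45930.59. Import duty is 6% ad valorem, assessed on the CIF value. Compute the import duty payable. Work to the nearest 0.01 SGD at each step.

Import duty = 45930.59 × 6% = 2755.84

Import duty: SGD 2755.84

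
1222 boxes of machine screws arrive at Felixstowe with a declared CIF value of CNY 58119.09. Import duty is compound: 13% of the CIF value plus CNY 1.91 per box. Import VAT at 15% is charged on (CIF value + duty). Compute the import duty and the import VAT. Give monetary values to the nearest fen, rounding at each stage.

Import duty: CNY 9889.50; import VAT: CNY 10201.29

Ad valorem component: 58119.09 × 13% = 7555.48
Specific component: 1222 × 1.91 = 2334.02
Import duty = 7555.48 + 2334.02 = 9889.50
VAT base = CIF + duty = 58119.09 + 9889.50 = 68008.59
Import VAT = 68008.59 × 15% = 10201.29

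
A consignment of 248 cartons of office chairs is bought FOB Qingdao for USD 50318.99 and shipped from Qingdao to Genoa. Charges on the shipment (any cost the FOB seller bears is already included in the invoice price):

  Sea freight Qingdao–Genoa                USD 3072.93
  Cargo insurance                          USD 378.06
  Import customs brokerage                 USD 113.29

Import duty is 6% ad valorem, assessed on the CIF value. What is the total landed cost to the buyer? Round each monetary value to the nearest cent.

Total landed cost: USD 57109.47

FOB: the seller bears costs until goods are on board at the origin port; the buyer bears freight, insurance and all costs thereafter.
CIF value = FOB price + freight + insurance = 50318.99 + 3072.93 + 378.06 = 53769.98
Import duty = 53769.98 × 6% = 3226.20
Buyer bears: freight 3072.93 + insurance 378.06 + brokerage 113.29 + duty 3226.20 = 6790.48
Landed cost = invoice 50318.99 + 6790.48 = 57109.47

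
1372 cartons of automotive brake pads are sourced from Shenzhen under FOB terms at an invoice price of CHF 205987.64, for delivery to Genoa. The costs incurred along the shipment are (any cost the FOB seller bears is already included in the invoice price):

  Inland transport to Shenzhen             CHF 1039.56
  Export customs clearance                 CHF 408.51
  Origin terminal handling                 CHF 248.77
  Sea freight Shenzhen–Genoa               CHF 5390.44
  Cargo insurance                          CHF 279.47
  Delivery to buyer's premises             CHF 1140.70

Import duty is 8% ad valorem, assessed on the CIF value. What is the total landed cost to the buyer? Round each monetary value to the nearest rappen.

FOB: the seller bears costs until goods are on board at the origin port; the buyer bears freight, insurance and all costs thereafter.
Already in the invoice (seller's account under FOB): inland to port, export clearance, origin terminal — exclude.
CIF value = FOB price + freight + insurance = 205987.64 + 5390.44 + 279.47 = 211657.55
Import duty = 211657.55 × 8% = 16932.60
Buyer bears: freight 5390.44 + insurance 279.47 + delivery 1140.70 + duty 16932.60 = 23743.21
Landed cost = invoice 205987.64 + 23743.21 = 229730.85

Total landed cost: CHF 229730.85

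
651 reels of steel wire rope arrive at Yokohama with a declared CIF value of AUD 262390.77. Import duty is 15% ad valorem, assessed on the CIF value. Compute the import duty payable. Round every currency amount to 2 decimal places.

Import duty = 262390.77 × 15% = 39358.62

Import duty: AUD 39358.62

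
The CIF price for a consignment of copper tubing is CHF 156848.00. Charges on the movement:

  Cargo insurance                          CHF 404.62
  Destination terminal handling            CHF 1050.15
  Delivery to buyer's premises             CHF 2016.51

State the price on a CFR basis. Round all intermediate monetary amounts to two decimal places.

Not relevant to the conversion: delivery, destination terminal — on the buyer under both terms; not part of either seller's price.
From CIF to CFR, the seller no longer bears: insurance.
CFR price = 156848.00 − 404.62 = 156443.38

CFR price: CHF 156443.38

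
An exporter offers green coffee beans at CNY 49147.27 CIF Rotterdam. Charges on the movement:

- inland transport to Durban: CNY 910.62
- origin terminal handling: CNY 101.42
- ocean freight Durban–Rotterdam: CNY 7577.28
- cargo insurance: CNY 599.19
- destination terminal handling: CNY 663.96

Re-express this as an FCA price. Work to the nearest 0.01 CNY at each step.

FCA price: CNY 40869.38

Not relevant to the conversion: inland to port — on the seller under both CIF and FCA; already in the CIF price and stays in the FCA price. destination terminal — on the buyer under both terms; not part of either seller's price.
From CIF to FCA, the seller no longer bears: origin terminal, freight, insurance.
FCA price = 49147.27 − 101.42 − 7577.28 − 599.19 = 40869.38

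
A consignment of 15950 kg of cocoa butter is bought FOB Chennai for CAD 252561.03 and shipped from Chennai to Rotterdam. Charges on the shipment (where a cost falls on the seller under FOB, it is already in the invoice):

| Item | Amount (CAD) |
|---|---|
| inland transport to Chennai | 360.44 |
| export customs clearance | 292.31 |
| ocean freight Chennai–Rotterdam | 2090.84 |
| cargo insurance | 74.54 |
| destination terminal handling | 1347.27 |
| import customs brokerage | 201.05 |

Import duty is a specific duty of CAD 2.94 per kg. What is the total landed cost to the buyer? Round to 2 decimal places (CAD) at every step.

Total landed cost: CAD 303167.73

FOB: the seller bears costs until goods are on board at the origin port; the buyer bears freight, insurance and all costs thereafter.
Already in the invoice (seller's account under FOB): inland to port, export clearance — exclude.
CIF value = FOB price + freight + insurance = 252561.03 + 2090.84 + 74.54 = 254726.41
Import duty = 15950 × 2.94 = 46893.00
Buyer bears: freight 2090.84 + insurance 74.54 + destination terminal 1347.27 + brokerage 201.05 + duty 46893.00 = 50606.70
Landed cost = invoice 252561.03 + 50606.70 = 303167.73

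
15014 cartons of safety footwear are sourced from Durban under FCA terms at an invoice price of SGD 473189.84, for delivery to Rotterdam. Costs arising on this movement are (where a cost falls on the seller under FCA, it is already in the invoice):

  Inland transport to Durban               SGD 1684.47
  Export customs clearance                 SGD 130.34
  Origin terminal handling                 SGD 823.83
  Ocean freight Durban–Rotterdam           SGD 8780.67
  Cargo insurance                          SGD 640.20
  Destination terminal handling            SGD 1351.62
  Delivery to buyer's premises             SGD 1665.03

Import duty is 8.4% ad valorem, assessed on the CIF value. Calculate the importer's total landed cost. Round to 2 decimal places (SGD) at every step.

FCA: the seller delivers export-cleared goods to the carrier; the buyer bears costs from that point.
Already in the invoice (seller's account under FCA): inland to port, export clearance — exclude.
CIF value = FCA price + origin terminal + freight + insurance = 473189.84 + 823.83 + 8780.67 + 640.20 = 483434.54
Import duty = 483434.54 × 8.4% = 40608.50
Buyer bears: origin terminal 823.83 + freight 8780.67 + insurance 640.20 + destination terminal 1351.62 + delivery 1665.03 + duty 40608.50 = 53869.85
Landed cost = invoice 473189.84 + 53869.85 = 527059.69

Total landed cost: SGD 527059.69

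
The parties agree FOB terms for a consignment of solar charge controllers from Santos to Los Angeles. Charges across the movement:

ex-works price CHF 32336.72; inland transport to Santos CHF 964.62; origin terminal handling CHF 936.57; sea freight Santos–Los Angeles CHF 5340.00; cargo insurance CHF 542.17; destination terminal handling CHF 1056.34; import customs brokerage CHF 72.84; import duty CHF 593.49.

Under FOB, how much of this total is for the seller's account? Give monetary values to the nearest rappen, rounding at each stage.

Seller's account: CHF 34237.91

FOB: the seller bears costs until goods are on board at the origin port; the buyer bears freight, insurance and all costs thereafter.
Seller's account: goods 32336.72 + inland to port 964.62 + origin terminal 936.57 = 34237.91
Buyer's account: freight 5340.00 + insurance 542.17 + destination terminal 1056.34 + brokerage 72.84 + duty 593.49 = 7604.84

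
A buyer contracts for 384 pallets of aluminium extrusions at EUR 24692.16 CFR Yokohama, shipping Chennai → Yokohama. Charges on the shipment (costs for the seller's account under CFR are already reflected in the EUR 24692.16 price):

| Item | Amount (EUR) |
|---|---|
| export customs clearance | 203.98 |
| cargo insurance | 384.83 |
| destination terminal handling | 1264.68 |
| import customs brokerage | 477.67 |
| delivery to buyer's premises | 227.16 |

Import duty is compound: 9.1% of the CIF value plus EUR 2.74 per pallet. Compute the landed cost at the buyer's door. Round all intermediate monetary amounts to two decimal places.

Total landed cost: EUR 30380.67

CFR: the seller pays costs through ocean freight to the destination port, but not insurance.
Already in the invoice (seller's account under CFR): export clearance — exclude.
CIF value = CFR price + insurance = 24692.16 + 384.83 = 25076.99
Ad valorem component: 25076.99 × 9.1% = 2282.01
Specific component: 384 × 2.74 = 1052.16
Import duty = 2282.01 + 1052.16 = 3334.17
Buyer bears: insurance 384.83 + destination terminal 1264.68 + brokerage 477.67 + delivery 227.16 + duty 3334.17 = 5688.51
Landed cost = invoice 24692.16 + 5688.51 = 30380.67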